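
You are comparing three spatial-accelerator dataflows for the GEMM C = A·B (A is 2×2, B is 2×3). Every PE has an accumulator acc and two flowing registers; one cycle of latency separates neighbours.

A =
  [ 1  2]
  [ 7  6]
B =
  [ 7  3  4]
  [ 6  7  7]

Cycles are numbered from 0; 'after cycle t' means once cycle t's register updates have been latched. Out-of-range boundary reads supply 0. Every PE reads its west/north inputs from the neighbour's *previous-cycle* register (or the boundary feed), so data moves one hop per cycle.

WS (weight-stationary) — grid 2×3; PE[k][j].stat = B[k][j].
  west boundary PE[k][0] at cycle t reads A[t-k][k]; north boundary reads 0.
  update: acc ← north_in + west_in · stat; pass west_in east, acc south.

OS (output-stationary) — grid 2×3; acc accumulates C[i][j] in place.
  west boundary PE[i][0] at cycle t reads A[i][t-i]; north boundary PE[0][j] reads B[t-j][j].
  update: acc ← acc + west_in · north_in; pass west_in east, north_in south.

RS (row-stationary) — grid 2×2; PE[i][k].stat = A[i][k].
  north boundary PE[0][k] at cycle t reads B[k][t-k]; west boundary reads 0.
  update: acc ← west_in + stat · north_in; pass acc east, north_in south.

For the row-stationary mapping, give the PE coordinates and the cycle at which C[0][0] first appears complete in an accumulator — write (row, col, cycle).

(row, col, cycle) = (0, 1, 1)

RS: C[0][0] accumulates in PE[0][1]:
  after 0 — PE[0][1] acc=0, pass-E 0, pass-S 0
  after 1 — PE[0][1] acc=19, pass-E 19, pass-S 6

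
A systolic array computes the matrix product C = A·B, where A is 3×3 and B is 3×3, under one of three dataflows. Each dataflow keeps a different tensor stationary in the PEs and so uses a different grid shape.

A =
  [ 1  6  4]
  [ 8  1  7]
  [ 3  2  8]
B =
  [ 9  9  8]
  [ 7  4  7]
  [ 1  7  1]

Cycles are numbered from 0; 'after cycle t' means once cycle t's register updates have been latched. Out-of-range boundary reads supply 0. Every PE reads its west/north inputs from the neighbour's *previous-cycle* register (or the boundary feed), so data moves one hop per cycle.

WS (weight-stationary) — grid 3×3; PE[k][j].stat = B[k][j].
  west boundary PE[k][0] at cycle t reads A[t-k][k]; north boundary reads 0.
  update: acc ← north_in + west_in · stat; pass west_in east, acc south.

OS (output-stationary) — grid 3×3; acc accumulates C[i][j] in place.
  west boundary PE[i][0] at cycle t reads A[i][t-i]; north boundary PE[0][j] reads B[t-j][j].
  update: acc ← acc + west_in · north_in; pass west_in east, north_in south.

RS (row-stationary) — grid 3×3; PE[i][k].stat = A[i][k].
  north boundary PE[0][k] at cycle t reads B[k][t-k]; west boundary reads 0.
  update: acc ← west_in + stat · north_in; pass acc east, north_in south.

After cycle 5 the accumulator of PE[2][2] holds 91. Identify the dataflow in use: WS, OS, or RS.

dataflow = RS

— WS: 3×3; PE[2][2] trace:
  @0  [2,2]  acc 0  |  →0  ↓0
  @1  [2,2]  acc 0  |  →0  ↓0
  @2  [2,2]  acc 0  |  →0  ↓0
  @3  [2,2]  acc 0  |  →0  ↓0
  @4  [2,2]  acc 54  |  →4  ↓54
  @5  [2,2]  acc 78  |  →7  ↓78
— OS: 3×3; PE[2][2] trace:
  @0  [2,2]  acc 0  |  →0  ↓0
  @1  [2,2]  acc 0  |  →0  ↓0
  @2  [2,2]  acc 0  |  →0  ↓0
  @3  [2,2]  acc 0  |  →0  ↓0
  @4  [2,2]  acc 24  |  →3  ↓8
  @5  [2,2]  acc 38  |  →2  ↓7
— RS: 3×3; PE[2][2] trace:
  @0  [2,2]  acc 0  |  →0  ↓0
  @1  [2,2]  acc 0  |  →0  ↓0
  @2  [2,2]  acc 0  |  →0  ↓0
  @3  [2,2]  acc 0  |  →0  ↓0
  @4  [2,2]  acc 49  |  →49  ↓1
  @5  [2,2]  acc 91  |  →91  ↓7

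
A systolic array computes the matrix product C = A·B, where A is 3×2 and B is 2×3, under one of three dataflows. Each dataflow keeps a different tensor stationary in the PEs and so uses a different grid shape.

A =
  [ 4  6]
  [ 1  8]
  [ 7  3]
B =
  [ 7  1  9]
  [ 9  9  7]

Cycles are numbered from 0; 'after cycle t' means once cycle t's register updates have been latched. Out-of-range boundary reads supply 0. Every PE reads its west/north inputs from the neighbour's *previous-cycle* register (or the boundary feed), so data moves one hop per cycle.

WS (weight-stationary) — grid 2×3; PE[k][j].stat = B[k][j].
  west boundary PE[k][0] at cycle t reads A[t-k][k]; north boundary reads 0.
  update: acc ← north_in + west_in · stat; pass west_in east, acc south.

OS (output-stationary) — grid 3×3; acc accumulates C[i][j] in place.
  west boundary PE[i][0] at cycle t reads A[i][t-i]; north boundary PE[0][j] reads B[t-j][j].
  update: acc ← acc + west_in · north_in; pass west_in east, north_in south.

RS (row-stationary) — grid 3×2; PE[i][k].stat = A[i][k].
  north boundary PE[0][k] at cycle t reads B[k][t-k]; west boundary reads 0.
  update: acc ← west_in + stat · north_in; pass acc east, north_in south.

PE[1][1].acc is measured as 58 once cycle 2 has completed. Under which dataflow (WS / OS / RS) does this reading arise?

WS [2×3] PE[1][1] across cycles:
  step 0 · PE1,1: acc=0; fwd→0 fwd↓0
  step 1 · PE1,1: acc=0; fwd→0 fwd↓0
  step 2 · PE1,1: acc=58; fwd→6 fwd↓58
OS [3×3] PE[1][1] across cycles:
  step 0 · PE1,1: acc=0; fwd→0 fwd↓0
  step 1 · PE1,1: acc=0; fwd→0 fwd↓0
  step 2 · PE1,1: acc=1; fwd→1 fwd↓1
RS [3×2] PE[1][1] across cycles:
  step 0 · PE1,1: acc=0; fwd→0 fwd↓0
  step 1 · PE1,1: acc=0; fwd→0 fwd↓0
  step 2 · PE1,1: acc=79; fwd→79 fwd↓9

dataflow = WS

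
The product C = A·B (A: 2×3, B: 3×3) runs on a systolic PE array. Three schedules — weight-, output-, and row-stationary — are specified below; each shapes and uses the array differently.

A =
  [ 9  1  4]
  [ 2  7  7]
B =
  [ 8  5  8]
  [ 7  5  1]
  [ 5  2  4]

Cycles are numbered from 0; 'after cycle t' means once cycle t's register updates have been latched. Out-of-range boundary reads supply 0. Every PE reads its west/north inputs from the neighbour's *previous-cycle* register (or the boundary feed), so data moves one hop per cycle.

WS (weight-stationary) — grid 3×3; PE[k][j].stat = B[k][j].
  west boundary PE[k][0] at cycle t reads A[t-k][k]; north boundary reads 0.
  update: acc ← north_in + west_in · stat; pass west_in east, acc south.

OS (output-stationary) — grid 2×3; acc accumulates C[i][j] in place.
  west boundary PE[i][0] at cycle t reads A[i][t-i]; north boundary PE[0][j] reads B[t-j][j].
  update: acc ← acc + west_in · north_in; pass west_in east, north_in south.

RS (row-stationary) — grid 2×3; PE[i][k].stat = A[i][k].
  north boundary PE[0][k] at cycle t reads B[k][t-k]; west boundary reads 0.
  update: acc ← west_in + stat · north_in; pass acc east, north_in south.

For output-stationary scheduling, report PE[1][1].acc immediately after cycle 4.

OS 2×3: PE[1][1] cycle-by-cycle (with neighbour feeds):
  step 0 · PE0,1: acc=0; fwd→0 fwd↓0
  step 0 · PE1,0: acc=0; fwd→0 fwd↓0
  step 0 · PE1,1: acc=0; fwd→0 fwd↓0
  step 1 · PE0,1: acc=45; fwd→9 fwd↓5
  step 1 · PE1,0: acc=16; fwd→2 fwd↓8
  step 1 · PE1,1: acc=0; fwd→0 fwd↓0
  step 2 · PE0,1: acc=50; fwd→1 fwd↓5
  step 2 · PE1,0: acc=65; fwd→7 fwd↓7
  step 2 · PE1,1: acc=10; fwd→2 fwd↓5
  step 3 · PE0,1: acc=58; fwd→4 fwd↓2
  step 3 · PE1,0: acc=100; fwd→7 fwd↓5
  step 3 · PE1,1: acc=45; fwd→7 fwd↓5
  step 4 · PE0,1: acc=58; fwd→0 fwd↓0
  step 4 · PE1,0: acc=100; fwd→0 fwd↓0
  step 4 · PE1,1: acc=59; fwd→7 fwd↓2

PE[1][1].acc = 59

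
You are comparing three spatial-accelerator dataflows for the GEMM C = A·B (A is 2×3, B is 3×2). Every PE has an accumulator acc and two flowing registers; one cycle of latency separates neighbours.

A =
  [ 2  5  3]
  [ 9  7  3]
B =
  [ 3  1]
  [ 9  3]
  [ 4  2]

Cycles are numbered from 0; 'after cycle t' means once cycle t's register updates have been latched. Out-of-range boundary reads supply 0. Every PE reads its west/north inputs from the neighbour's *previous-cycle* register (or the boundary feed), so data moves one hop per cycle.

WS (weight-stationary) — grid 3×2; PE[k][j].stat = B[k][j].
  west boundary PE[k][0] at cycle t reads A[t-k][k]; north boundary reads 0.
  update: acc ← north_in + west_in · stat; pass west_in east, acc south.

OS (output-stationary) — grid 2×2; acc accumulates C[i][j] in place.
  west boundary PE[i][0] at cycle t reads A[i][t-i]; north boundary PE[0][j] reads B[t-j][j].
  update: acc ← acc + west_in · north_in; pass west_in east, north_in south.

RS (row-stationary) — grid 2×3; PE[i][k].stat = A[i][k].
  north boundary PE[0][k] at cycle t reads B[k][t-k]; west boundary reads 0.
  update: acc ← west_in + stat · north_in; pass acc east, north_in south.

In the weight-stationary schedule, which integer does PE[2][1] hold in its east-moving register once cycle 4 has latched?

register = 3

WS on a 3×2 grid — tracing PE[2][1] and its feeders:
  after 0 — PE[1][1] acc=0, pass-E 0, pass-S 0
  after 0 — PE[2][0] acc=0, pass-E 0, pass-S 0
  after 0 — PE[2][1] acc=0, pass-E 0, pass-S 0
  after 1 — PE[1][1] acc=0, pass-E 0, pass-S 0
  after 1 — PE[2][0] acc=0, pass-E 0, pass-S 0
  after 1 — PE[2][1] acc=0, pass-E 0, pass-S 0
  after 2 — PE[1][1] acc=17, pass-E 5, pass-S 17
  after 2 — PE[2][0] acc=63, pass-E 3, pass-S 63
  after 2 — PE[2][1] acc=0, pass-E 0, pass-S 0
  after 3 — PE[1][1] acc=30, pass-E 7, pass-S 30
  after 3 — PE[2][0] acc=102, pass-E 3, pass-S 102
  after 3 — PE[2][1] acc=23, pass-E 3, pass-S 23
  after 4 — PE[1][1] acc=0, pass-E 0, pass-S 0
  after 4 — PE[2][0] acc=0, pass-E 0, pass-S 0
  after 4 — PE[2][1] acc=36, pass-E 3, pass-S 36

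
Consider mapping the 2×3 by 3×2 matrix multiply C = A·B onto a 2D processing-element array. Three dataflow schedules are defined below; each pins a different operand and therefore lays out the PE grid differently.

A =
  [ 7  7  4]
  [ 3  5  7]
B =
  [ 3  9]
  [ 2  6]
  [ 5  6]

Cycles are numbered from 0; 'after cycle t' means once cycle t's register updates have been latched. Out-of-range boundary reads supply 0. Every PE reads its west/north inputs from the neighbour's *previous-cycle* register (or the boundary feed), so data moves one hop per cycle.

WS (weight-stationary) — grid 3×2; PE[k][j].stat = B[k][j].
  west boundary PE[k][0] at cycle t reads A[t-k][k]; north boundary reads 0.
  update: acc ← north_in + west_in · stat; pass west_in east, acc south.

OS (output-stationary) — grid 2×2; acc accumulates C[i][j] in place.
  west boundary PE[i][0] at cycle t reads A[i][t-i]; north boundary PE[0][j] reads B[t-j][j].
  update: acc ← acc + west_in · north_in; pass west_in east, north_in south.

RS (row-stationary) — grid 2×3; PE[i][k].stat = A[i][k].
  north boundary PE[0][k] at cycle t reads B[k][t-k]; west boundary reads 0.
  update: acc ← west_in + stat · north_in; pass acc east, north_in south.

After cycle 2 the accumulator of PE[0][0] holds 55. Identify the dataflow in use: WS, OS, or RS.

— WS: 3×2; PE[0][0] trace:
  t=0 PE[0][0]: acc=21 h=7 v=21
  t=1 PE[0][0]: acc=9 h=3 v=9
  t=2 PE[0][0]: acc=0 h=0 v=0
— OS: 2×2; PE[0][0] trace:
  t=0 PE[0][0]: acc=21 h=7 v=3
  t=1 PE[0][0]: acc=35 h=7 v=2
  t=2 PE[0][0]: acc=55 h=4 v=5
— RS: 2×3; PE[0][0] trace:
  t=0 PE[0][0]: acc=21 h=21 v=3
  t=1 PE[0][0]: acc=63 h=63 v=9
  t=2 PE[0][0]: acc=0 h=0 v=0

dataflow = OS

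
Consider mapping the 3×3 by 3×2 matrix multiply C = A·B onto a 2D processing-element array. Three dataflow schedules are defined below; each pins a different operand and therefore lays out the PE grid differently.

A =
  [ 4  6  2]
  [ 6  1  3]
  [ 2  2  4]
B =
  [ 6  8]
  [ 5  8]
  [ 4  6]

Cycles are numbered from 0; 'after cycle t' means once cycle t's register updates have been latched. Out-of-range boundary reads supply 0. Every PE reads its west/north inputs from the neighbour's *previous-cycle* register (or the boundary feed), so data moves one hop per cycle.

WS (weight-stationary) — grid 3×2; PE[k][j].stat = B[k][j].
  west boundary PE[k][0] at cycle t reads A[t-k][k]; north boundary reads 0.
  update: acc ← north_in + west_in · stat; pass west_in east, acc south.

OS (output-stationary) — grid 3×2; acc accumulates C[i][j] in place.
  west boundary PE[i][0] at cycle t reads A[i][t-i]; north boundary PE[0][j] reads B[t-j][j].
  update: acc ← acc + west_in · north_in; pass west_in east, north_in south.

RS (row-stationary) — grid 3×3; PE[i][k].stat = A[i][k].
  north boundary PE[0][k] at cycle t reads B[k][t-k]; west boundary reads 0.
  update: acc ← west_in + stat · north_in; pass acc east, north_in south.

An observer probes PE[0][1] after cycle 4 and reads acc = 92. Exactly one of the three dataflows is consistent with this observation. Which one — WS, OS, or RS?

dataflow = OS

WS [3×2] PE[0][1] across cycles:
  t=0 PE[0][1]: acc=0 h=0 v=0
  t=1 PE[0][1]: acc=32 h=4 v=32
  t=2 PE[0][1]: acc=48 h=6 v=48
  t=3 PE[0][1]: acc=16 h=2 v=16
  t=4 PE[0][1]: acc=0 h=0 v=0
OS [3×2] PE[0][1] across cycles:
  t=0 PE[0][1]: acc=0 h=0 v=0
  t=1 PE[0][1]: acc=32 h=4 v=8
  t=2 PE[0][1]: acc=80 h=6 v=8
  t=3 PE[0][1]: acc=92 h=2 v=6
  t=4 PE[0][1]: acc=92 h=0 v=0
RS [3×3] PE[0][1] across cycles:
  t=0 PE[0][1]: acc=0 h=0 v=0
  t=1 PE[0][1]: acc=54 h=54 v=5
  t=2 PE[0][1]: acc=80 h=80 v=8
  t=3 PE[0][1]: acc=0 h=0 v=0
  t=4 PE[0][1]: acc=0 h=0 v=0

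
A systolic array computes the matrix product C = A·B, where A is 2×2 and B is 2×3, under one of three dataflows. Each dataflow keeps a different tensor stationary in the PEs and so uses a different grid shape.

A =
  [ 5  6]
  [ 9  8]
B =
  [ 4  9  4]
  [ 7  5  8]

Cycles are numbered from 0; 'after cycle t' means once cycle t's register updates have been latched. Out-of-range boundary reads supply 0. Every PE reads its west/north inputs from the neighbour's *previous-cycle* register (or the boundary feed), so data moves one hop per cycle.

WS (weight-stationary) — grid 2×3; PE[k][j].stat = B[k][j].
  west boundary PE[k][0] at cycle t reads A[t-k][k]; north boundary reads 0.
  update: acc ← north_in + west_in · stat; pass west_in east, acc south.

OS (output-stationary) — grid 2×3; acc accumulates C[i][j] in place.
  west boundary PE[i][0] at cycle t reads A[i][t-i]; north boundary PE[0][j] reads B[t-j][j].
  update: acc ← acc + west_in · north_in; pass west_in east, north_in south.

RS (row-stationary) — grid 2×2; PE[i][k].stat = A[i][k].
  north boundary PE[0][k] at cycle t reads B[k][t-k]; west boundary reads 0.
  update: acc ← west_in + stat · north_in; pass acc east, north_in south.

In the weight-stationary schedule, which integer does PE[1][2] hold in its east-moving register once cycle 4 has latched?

register = 8

WS on a 2×3 grid — tracing PE[1][2] and its feeders:
  @0  [0,2]  acc 0  |  →0  ↓0
  @0  [1,1]  acc 0  |  →0  ↓0
  @0  [1,2]  acc 0  |  →0  ↓0
  @1  [0,2]  acc 0  |  →0  ↓0
  @1  [1,1]  acc 0  |  →0  ↓0
  @1  [1,2]  acc 0  |  →0  ↓0
  @2  [0,2]  acc 20  |  →5  ↓20
  @2  [1,1]  acc 75  |  →6  ↓75
  @2  [1,2]  acc 0  |  →0  ↓0
  @3  [0,2]  acc 36  |  →9  ↓36
  @3  [1,1]  acc 121  |  →8  ↓121
  @3  [1,2]  acc 68  |  →6  ↓68
  @4  [0,2]  acc 0  |  →0  ↓0
  @4  [1,1]  acc 0  |  →0  ↓0
  @4  [1,2]  acc 100  |  →8  ↓100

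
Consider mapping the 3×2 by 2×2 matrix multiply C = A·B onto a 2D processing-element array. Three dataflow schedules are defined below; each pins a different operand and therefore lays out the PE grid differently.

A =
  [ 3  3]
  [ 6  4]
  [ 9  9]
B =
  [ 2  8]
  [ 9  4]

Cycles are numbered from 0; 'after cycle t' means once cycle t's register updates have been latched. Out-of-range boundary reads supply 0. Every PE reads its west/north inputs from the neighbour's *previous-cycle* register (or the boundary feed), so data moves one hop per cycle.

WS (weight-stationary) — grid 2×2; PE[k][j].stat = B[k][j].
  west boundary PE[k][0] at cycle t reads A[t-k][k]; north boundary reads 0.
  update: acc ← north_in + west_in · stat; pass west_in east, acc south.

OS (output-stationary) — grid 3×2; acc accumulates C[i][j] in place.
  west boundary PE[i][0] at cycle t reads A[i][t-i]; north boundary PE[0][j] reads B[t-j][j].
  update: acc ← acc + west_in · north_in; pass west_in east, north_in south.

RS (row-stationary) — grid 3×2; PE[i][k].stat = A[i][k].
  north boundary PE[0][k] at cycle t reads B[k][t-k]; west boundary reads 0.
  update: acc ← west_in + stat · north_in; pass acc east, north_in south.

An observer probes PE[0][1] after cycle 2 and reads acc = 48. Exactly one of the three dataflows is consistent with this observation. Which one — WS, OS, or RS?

Under WS (2×2), PE[0][1]:
  after 0 — PE[0][1] acc=0, pass-E 0, pass-S 0
  after 1 — PE[0][1] acc=24, pass-E 3, pass-S 24
  after 2 — PE[0][1] acc=48, pass-E 6, pass-S 48
Under OS (3×2), PE[0][1]:
  after 0 — PE[0][1] acc=0, pass-E 0, pass-S 0
  after 1 — PE[0][1] acc=24, pass-E 3, pass-S 8
  after 2 — PE[0][1] acc=36, pass-E 3, pass-S 4
Under RS (3×2), PE[0][1]:
  after 0 — PE[0][1] acc=0, pass-E 0, pass-S 0
  after 1 — PE[0][1] acc=33, pass-E 33, pass-S 9
  after 2 — PE[0][1] acc=36, pass-E 36, pass-S 4

dataflow = WS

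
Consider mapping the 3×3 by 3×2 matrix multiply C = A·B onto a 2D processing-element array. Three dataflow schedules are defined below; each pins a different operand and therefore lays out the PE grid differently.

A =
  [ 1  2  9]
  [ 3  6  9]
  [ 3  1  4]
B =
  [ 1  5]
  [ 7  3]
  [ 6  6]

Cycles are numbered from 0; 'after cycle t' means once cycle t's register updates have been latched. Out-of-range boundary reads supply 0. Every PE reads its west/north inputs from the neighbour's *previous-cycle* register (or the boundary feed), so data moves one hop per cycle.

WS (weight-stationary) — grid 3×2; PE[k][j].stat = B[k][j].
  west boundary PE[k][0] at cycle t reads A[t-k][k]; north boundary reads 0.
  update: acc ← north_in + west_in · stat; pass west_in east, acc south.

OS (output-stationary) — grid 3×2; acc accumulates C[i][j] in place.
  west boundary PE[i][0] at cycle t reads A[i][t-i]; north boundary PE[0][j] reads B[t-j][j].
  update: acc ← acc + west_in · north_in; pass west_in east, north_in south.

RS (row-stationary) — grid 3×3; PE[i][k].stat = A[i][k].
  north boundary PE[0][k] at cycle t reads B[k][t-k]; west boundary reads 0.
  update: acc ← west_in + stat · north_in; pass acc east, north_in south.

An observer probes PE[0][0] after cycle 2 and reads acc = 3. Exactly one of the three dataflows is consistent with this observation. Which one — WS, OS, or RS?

— WS: 3×2; PE[0][0] trace:
  [0] (0,0) acc=1 (h:1 v:1)
  [1] (0,0) acc=3 (h:3 v:3)
  [2] (0,0) acc=3 (h:3 v:3)
— OS: 3×2; PE[0][0] trace:
  [0] (0,0) acc=1 (h:1 v:1)
  [1] (0,0) acc=15 (h:2 v:7)
  [2] (0,0) acc=69 (h:9 v:6)
— RS: 3×3; PE[0][0] trace:
  [0] (0,0) acc=1 (h:1 v:1)
  [1] (0,0) acc=5 (h:5 v:5)
  [2] (0,0) acc=0 (h:0 v:0)

dataflow = WS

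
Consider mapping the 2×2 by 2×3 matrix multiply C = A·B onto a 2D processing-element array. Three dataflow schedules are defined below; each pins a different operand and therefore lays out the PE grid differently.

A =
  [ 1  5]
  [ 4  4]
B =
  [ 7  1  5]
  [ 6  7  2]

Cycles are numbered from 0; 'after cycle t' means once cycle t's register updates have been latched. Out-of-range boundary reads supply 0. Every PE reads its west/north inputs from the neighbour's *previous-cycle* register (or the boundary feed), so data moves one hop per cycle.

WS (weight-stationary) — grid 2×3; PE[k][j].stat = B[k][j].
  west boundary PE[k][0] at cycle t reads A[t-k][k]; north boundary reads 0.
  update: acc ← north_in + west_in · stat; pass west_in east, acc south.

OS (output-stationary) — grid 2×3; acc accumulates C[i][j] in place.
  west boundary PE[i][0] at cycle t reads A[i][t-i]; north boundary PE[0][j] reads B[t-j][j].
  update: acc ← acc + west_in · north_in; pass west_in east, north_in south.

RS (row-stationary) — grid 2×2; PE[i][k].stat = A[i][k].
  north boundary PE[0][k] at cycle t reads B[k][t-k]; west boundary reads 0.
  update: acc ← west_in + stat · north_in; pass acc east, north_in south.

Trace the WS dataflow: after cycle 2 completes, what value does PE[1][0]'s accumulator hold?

PE[1][0].acc = 52

Tracing WS — 2×3 array, target PE[1][0]:
  step 0 · PE0,0: acc=7; fwd→1 fwd↓7
  step 0 · PE1,0: acc=0; fwd→0 fwd↓0
  step 1 · PE0,0: acc=28; fwd→4 fwd↓28
  step 1 · PE1,0: acc=37; fwd→5 fwd↓37
  step 2 · PE0,0: acc=0; fwd→0 fwd↓0
  step 2 · PE1,0: acc=52; fwd→4 fwd↓52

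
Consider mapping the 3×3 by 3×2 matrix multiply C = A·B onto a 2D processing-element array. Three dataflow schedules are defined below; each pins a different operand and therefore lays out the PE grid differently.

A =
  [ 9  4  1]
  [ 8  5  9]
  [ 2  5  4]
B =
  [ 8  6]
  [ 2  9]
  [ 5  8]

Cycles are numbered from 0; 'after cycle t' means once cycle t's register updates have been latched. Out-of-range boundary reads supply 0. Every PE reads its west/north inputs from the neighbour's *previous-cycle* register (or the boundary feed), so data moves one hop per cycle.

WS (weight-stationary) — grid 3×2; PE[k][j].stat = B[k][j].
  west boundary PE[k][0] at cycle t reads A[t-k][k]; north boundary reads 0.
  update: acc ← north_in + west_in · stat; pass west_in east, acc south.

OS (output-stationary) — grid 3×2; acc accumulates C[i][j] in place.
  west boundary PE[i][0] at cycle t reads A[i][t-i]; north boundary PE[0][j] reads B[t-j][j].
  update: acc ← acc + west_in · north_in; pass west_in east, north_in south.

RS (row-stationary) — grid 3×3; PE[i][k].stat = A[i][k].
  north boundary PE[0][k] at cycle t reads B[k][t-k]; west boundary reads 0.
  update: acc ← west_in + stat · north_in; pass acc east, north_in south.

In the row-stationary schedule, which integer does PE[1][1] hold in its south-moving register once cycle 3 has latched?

Tracing RS — 3×3 array, target PE[1][1]:
  after 0 — PE[0][1] acc=0, pass-E 0, pass-S 0
  after 0 — PE[1][0] acc=0, pass-E 0, pass-S 0
  after 0 — PE[1][1] acc=0, pass-E 0, pass-S 0
  after 1 — PE[0][1] acc=80, pass-E 80, pass-S 2
  after 1 — PE[1][0] acc=64, pass-E 64, pass-S 8
  after 1 — PE[1][1] acc=0, pass-E 0, pass-S 0
  after 2 — PE[0][1] acc=90, pass-E 90, pass-S 9
  after 2 — PE[1][0] acc=48, pass-E 48, pass-S 6
  after 2 — PE[1][1] acc=74, pass-E 74, pass-S 2
  after 3 — PE[0][1] acc=0, pass-E 0, pass-S 0
  after 3 — PE[1][0] acc=0, pass-E 0, pass-S 0
  after 3 — PE[1][1] acc=93, pass-E 93, pass-S 9

register = 9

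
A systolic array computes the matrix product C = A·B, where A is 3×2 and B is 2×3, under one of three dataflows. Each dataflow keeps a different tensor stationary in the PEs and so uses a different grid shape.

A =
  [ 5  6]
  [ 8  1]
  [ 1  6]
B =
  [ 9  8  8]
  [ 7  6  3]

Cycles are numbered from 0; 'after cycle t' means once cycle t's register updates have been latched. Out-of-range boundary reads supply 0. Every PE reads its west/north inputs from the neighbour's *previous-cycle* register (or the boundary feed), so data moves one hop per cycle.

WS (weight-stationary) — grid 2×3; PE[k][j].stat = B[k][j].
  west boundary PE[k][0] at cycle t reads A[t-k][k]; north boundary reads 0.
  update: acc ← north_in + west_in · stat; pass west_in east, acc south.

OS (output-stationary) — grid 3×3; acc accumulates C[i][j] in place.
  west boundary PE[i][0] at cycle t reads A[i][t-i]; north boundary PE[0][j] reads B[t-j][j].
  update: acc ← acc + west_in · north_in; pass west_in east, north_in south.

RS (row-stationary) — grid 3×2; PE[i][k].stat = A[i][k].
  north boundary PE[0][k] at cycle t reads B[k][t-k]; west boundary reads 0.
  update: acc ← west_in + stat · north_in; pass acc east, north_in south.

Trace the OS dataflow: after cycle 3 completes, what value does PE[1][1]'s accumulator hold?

PE[1][1].acc = 70

OS 3×3: PE[1][1] cycle-by-cycle (with neighbour feeds):
  c0 r0c1: 0 / 0 / 0
  c0 r1c0: 0 / 0 / 0
  c0 r1c1: 0 / 0 / 0
  c1 r0c1: 40 / 5 / 8
  c1 r1c0: 72 / 8 / 9
  c1 r1c1: 0 / 0 / 0
  c2 r0c1: 76 / 6 / 6
  c2 r1c0: 79 / 1 / 7
  c2 r1c1: 64 / 8 / 8
  c3 r0c1: 76 / 0 / 0
  c3 r1c0: 79 / 0 / 0
  c3 r1c1: 70 / 1 / 6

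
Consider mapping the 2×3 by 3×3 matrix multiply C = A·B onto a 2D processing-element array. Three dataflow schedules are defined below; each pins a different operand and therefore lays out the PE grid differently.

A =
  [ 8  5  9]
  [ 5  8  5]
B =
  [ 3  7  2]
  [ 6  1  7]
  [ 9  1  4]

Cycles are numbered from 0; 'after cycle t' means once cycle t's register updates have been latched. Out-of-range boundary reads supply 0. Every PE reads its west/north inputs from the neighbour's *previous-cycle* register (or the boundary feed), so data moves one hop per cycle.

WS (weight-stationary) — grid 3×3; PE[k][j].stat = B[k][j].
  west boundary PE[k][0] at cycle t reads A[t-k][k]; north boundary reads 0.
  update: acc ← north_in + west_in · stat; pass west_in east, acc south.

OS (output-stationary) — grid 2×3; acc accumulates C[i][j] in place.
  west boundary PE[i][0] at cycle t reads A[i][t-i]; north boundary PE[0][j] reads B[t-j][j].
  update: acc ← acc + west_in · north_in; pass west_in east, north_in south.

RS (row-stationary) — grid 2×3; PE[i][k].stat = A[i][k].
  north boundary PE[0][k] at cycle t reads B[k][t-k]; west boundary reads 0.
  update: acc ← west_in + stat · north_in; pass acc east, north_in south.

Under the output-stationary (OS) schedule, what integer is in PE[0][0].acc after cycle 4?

Tracing OS — 2×3 array, target PE[0][0]:
  @0  [0,0]  acc 24  |  →8  ↓3
  @1  [0,0]  acc 54  |  →5  ↓6
  @2  [0,0]  acc 135  |  →9  ↓9
  @3  [0,0]  acc 135  |  →0  ↓0
  @4  [0,0]  acc 135  |  →0  ↓0

PE[0][0].acc = 135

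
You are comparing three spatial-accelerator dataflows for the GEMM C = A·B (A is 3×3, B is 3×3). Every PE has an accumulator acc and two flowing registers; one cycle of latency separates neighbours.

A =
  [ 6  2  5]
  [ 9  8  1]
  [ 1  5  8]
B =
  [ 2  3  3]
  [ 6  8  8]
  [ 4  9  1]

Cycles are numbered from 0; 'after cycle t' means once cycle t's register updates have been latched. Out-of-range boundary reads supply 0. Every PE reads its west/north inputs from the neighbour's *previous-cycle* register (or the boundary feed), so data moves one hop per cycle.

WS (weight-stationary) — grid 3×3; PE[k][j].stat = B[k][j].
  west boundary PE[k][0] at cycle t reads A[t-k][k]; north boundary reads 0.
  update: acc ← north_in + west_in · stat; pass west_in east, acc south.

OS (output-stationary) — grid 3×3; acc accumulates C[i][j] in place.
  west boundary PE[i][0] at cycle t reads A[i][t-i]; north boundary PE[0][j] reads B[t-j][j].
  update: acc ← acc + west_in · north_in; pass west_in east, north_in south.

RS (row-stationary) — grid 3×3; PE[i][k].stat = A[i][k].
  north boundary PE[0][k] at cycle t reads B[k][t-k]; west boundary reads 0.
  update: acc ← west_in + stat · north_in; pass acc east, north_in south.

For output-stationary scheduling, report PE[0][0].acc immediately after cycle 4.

PE[0][0].acc = 44

OS on a 3×3 grid — tracing PE[0][0] and its feeders:
  cycle 0: PE[0][0] → acc 12, east 6, south 2
  cycle 1: PE[0][0] → acc 24, east 2, south 6
  cycle 2: PE[0][0] → acc 44, east 5, south 4
  cycle 3: PE[0][0] → acc 44, east 0, south 0
  cycle 4: PE[0][0] → acc 44, east 0, south 0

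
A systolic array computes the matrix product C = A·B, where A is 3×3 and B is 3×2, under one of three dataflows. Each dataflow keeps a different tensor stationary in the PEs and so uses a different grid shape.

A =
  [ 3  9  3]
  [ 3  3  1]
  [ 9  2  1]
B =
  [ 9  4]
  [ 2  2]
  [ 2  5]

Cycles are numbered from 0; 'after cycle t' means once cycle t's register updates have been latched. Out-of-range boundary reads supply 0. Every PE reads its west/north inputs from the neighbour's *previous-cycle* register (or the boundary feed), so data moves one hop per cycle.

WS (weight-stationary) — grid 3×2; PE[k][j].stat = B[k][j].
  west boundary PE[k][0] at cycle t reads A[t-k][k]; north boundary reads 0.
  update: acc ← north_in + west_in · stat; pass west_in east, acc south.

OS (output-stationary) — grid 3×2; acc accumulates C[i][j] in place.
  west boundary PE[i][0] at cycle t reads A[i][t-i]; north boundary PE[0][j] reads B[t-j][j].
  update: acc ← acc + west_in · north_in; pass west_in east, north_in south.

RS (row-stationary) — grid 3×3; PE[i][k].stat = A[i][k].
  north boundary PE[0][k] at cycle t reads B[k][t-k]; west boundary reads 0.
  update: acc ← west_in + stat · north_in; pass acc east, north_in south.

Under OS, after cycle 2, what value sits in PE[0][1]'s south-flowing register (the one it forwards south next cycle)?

register = 2

OS 3×2: PE[0][1] cycle-by-cycle (with neighbour feeds):
  0: (0,0).acc=27  regs=<3,9>
  0: (0,1).acc=0  regs=<0,0>
  1: (0,0).acc=45  regs=<9,2>
  1: (0,1).acc=12  regs=<3,4>
  2: (0,0).acc=51  regs=<3,2>
  2: (0,1).acc=30  regs=<9,2>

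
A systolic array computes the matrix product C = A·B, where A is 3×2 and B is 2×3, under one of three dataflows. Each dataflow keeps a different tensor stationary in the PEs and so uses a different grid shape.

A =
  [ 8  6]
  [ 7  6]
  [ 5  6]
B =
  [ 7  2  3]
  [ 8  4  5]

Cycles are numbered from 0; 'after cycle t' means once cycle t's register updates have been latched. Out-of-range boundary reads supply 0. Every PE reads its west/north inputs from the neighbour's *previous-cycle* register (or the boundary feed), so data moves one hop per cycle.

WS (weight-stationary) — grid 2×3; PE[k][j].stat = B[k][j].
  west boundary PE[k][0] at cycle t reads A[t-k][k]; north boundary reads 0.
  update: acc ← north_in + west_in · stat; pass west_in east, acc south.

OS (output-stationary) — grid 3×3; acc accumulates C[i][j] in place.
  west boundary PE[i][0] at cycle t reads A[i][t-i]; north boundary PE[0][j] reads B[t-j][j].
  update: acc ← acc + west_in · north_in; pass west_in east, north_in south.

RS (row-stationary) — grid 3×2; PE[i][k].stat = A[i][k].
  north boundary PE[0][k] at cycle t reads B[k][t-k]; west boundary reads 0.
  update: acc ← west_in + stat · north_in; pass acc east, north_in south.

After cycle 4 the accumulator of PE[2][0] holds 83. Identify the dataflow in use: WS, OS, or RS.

dataflow = OS

— WS: 2×3 array has no PE[2][0].
— OS: 3×3; PE[2][0] trace:
  step 0 · PE2,0: acc=0; fwd→0 fwd↓0
  step 1 · PE2,0: acc=0; fwd→0 fwd↓0
  step 2 · PE2,0: acc=35; fwd→5 fwd↓7
  step 3 · PE2,0: acc=83; fwd→6 fwd↓8
  step 4 · PE2,0: acc=83; fwd→0 fwd↓0
— RS: 3×2; PE[2][0] trace:
  step 0 · PE2,0: acc=0; fwd→0 fwd↓0
  step 1 · PE2,0: acc=0; fwd→0 fwd↓0
  step 2 · PE2,0: acc=35; fwd→35 fwd↓7
  step 3 · PE2,0: acc=10; fwd→10 fwd↓2
  step 4 · PE2,0: acc=15; fwd→15 fwd↓3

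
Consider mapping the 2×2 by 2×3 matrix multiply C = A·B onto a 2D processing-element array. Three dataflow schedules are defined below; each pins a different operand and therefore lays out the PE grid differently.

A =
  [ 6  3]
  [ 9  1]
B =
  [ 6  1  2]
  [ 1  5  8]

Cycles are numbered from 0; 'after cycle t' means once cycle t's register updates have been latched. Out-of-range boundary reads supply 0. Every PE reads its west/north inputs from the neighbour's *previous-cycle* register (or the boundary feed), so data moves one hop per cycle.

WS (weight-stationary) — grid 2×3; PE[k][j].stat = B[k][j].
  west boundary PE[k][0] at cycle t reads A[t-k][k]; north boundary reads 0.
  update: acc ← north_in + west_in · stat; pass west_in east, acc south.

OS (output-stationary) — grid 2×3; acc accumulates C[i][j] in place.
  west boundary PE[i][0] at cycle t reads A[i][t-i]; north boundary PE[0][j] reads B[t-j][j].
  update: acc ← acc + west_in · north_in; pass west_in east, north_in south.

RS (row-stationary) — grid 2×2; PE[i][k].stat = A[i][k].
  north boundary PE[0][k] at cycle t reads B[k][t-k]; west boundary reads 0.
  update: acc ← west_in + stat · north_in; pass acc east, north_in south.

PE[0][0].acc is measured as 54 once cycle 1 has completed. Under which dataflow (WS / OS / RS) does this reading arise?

dataflow = WS

WS [2×3] PE[0][0] across cycles:
  0: (0,0).acc=36  regs=<6,36>
  1: (0,0).acc=54  regs=<9,54>
OS [2×3] PE[0][0] across cycles:
  0: (0,0).acc=36  regs=<6,6>
  1: (0,0).acc=39  regs=<3,1>
RS [2×2] PE[0][0] across cycles:
  0: (0,0).acc=36  regs=<36,6>
  1: (0,0).acc=6  regs=<6,1>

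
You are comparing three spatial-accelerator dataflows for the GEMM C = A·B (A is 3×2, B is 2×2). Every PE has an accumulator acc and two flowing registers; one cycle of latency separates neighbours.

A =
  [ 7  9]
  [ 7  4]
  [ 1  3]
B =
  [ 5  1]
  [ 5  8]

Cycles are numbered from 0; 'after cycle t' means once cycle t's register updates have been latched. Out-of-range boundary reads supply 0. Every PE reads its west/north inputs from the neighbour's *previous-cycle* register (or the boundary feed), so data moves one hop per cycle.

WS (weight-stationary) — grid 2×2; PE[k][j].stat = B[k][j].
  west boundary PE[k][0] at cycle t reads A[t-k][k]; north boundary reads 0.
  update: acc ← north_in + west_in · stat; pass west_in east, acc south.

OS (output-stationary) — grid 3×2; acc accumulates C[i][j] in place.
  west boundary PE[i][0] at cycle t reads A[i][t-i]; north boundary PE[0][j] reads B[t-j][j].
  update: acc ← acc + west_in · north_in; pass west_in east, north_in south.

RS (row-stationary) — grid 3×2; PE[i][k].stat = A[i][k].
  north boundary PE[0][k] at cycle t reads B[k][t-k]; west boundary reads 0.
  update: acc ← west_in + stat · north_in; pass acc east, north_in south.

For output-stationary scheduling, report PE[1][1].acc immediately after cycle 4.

OS 3×2: PE[1][1] cycle-by-cycle (with neighbour feeds):
  @0  [0,1]  acc 0  |  →0  ↓0
  @0  [1,0]  acc 0  |  →0  ↓0
  @0  [1,1]  acc 0  |  →0  ↓0
  @1  [0,1]  acc 7  |  →7  ↓1
  @1  [1,0]  acc 35  |  →7  ↓5
  @1  [1,1]  acc 0  |  →0  ↓0
  @2  [0,1]  acc 79  |  →9  ↓8
  @2  [1,0]  acc 55  |  →4  ↓5
  @2  [1,1]  acc 7  |  →7  ↓1
  @3  [0,1]  acc 79  |  →0  ↓0
  @3  [1,0]  acc 55  |  →0  ↓0
  @3  [1,1]  acc 39  |  →4  ↓8
  @4  [0,1]  acc 79  |  →0  ↓0
  @4  [1,0]  acc 55  |  →0  ↓0
  @4  [1,1]  acc 39  |  →0  ↓0

PE[1][1].acc = 39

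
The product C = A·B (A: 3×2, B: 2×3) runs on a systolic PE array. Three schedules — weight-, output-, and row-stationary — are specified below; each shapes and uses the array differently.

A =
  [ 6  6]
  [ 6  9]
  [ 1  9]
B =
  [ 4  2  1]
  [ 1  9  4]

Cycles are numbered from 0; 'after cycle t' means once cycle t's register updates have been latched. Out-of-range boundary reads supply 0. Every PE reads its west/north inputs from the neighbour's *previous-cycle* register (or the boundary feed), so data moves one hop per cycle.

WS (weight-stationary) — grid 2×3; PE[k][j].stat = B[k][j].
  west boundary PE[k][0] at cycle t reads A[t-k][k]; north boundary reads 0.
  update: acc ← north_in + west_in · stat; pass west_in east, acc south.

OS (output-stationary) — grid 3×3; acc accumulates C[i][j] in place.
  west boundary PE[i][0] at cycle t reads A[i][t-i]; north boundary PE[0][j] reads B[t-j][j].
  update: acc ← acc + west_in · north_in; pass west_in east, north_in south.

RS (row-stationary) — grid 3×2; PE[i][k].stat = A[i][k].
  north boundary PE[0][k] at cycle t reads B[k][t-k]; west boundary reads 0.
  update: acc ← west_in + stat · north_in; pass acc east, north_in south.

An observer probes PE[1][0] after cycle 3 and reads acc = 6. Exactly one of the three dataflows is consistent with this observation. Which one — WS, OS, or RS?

dataflow = RS

Under WS (2×3), PE[1][0]:
  step 0 · PE1,0: acc=0; fwd→0 fwd↓0
  step 1 · PE1,0: acc=30; fwd→6 fwd↓30
  step 2 · PE1,0: acc=33; fwd→9 fwd↓33
  step 3 · PE1,0: acc=13; fwd→9 fwd↓13
Under OS (3×3), PE[1][0]:
  step 0 · PE1,0: acc=0; fwd→0 fwd↓0
  step 1 · PE1,0: acc=24; fwd→6 fwd↓4
  step 2 · PE1,0: acc=33; fwd→9 fwd↓1
  step 3 · PE1,0: acc=33; fwd→0 fwd↓0
Under RS (3×2), PE[1][0]:
  step 0 · PE1,0: acc=0; fwd→0 fwd↓0
  step 1 · PE1,0: acc=24; fwd→24 fwd↓4
  step 2 · PE1,0: acc=12; fwd→12 fwd↓2
  step 3 · PE1,0: acc=6; fwd→6 fwd↓1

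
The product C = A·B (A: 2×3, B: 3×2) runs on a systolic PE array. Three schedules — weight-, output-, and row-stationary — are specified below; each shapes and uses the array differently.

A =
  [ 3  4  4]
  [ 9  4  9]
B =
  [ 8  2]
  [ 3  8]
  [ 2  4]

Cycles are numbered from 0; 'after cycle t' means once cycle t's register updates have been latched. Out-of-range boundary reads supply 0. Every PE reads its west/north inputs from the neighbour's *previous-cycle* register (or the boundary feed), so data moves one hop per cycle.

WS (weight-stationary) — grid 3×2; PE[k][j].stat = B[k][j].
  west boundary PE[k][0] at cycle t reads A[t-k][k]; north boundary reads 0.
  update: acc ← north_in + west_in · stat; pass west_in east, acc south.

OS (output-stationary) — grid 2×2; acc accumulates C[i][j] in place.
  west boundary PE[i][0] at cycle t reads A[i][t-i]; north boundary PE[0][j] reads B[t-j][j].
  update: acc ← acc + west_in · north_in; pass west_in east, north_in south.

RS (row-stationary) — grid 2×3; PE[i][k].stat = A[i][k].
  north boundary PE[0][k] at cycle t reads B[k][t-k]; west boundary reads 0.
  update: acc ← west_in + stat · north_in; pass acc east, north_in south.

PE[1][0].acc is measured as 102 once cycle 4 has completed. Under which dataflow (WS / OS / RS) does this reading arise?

WS (3×2 grid), PE[1][0]:
  @0  [1,0]  acc 0  |  →0  ↓0
  @1  [1,0]  acc 36  |  →4  ↓36
  @2  [1,0]  acc 84  |  →4  ↓84
  @3  [1,0]  acc 0  |  →0  ↓0
  @4  [1,0]  acc 0  |  →0  ↓0
OS (2×2 grid), PE[1][0]:
  @0  [1,0]  acc 0  |  →0  ↓0
  @1  [1,0]  acc 72  |  →9  ↓8
  @2  [1,0]  acc 84  |  →4  ↓3
  @3  [1,0]  acc 102  |  →9  ↓2
  @4  [1,0]  acc 102  |  →0  ↓0
RS (2×3 grid), PE[1][0]:
  @0  [1,0]  acc 0  |  →0  ↓0
  @1  [1,0]  acc 72  |  →72  ↓8
  @2  [1,0]  acc 18  |  →18  ↓2
  @3  [1,0]  acc 0  |  →0  ↓0
  @4  [1,0]  acc 0  |  →0  ↓0

dataflow = OS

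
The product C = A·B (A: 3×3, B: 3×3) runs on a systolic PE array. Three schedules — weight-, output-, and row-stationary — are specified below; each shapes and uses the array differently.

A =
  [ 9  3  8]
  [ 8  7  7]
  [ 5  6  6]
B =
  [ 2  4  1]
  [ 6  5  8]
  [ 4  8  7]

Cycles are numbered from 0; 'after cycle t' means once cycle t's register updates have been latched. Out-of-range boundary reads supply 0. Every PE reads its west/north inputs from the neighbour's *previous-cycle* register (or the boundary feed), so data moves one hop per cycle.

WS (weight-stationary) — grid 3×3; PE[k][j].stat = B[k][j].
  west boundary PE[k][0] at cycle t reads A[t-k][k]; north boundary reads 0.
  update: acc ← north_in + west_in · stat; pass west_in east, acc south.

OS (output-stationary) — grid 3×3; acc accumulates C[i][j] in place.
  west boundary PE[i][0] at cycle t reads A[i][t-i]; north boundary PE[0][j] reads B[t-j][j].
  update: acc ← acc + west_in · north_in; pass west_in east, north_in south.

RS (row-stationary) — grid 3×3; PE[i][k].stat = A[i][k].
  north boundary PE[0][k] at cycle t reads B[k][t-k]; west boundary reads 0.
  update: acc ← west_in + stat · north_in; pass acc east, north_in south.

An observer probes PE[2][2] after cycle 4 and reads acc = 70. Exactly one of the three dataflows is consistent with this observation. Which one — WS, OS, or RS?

dataflow = RS

— WS: 3×3; PE[2][2] trace:
  @0  [2,2]  acc 0  |  →0  ↓0
  @1  [2,2]  acc 0  |  →0  ↓0
  @2  [2,2]  acc 0  |  →0  ↓0
  @3  [2,2]  acc 0  |  →0  ↓0
  @4  [2,2]  acc 89  |  →8  ↓89
— OS: 3×3; PE[2][2] trace:
  @0  [2,2]  acc 0  |  →0  ↓0
  @1  [2,2]  acc 0  |  →0  ↓0
  @2  [2,2]  acc 0  |  →0  ↓0
  @3  [2,2]  acc 0  |  →0  ↓0
  @4  [2,2]  acc 5  |  →5  ↓1
— RS: 3×3; PE[2][2] trace:
  @0  [2,2]  acc 0  |  →0  ↓0
  @1  [2,2]  acc 0  |  →0  ↓0
  @2  [2,2]  acc 0  |  →0  ↓0
  @3  [2,2]  acc 0  |  →0  ↓0
  @4  [2,2]  acc 70  |  →70  ↓4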